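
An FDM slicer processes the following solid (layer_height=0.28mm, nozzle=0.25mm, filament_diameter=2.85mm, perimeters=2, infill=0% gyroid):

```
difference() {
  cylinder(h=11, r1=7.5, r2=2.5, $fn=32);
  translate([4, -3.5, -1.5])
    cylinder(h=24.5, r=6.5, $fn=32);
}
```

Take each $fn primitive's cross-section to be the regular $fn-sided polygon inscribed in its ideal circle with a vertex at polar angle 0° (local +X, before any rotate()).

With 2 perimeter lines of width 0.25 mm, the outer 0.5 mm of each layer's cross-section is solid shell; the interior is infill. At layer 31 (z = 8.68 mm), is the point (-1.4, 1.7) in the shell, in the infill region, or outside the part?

At z = 8.68 mm: the cone: at t=0.789 of its height the radius interpolates to r₁+(r₂−r₁)t = 3.555, giving a regular 32-gon of that circumradius; the cylinder at (4, -3.5): section is a regular 32-gon, circumradius r=6.5; Taking the first minus the rest: starting from the cone, the r=6.5 cylinder at (4, -3.5) partially overlaps it — only the 25.56 mm² overlap (of its 131.88 mm²) is removed, clipping the outline — 1 connected region. Overall, the cross-section is a single solid region. The nearest boundary edge runs (-0.60, 1.10)→(-1.40, 0.11); distance from the point to it = 1.00 mm. The point is inside the cross-section and 1.00 mm from the nearest boundary — more than the 0.5 mm shell width (2 × 0.25), so it's in the infill interior.

infill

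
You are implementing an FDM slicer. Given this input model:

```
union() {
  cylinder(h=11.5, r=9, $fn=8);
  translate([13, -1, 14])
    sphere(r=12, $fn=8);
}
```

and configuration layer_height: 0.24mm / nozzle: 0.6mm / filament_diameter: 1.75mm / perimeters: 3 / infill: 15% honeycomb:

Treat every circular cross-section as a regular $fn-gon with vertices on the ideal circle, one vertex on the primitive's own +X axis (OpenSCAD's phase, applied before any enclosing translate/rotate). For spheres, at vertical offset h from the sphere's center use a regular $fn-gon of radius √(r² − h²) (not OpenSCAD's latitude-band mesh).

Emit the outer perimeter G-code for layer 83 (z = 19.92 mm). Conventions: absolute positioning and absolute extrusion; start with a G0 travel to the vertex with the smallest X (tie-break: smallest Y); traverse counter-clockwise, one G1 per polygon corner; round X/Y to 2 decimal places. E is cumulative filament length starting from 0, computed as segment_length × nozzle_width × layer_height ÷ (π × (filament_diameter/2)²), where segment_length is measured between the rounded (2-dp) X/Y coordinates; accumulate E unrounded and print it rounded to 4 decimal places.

At z = 19.92 mm: the cylinder is not intersected at this z (z outside [0, 11.5]); the r=12 sphere at (13, -1) contributes a regular 8-gon of circumradius √(12²−5.92²) = 10.438; Combining (union): only the r=12 sphere at (13, -1) is present, so the union is just that shape — 1 connected region. The outline is a single polygon with 8 vertices. Extrusion per mm of travel: 0.6 × 0.24 / (π × 0.875²) = 0.059868. Accumulating E over each segment gives final E = 3.8264.

G0 X2.56 Y-1.00 Z19.92
G1 X5.62 Y-8.38 E0.4783
G1 X13.00 Y-11.44 E0.9566
G1 X20.38 Y-8.38 E1.4349
G1 X23.44 Y-1.00 E1.9132
G1 X20.38 Y6.38 E2.3915
G1 X13.00 Y9.44 E2.8698
G1 X5.62 Y6.38 E3.3481
G1 X2.56 Y-1.00 E3.8264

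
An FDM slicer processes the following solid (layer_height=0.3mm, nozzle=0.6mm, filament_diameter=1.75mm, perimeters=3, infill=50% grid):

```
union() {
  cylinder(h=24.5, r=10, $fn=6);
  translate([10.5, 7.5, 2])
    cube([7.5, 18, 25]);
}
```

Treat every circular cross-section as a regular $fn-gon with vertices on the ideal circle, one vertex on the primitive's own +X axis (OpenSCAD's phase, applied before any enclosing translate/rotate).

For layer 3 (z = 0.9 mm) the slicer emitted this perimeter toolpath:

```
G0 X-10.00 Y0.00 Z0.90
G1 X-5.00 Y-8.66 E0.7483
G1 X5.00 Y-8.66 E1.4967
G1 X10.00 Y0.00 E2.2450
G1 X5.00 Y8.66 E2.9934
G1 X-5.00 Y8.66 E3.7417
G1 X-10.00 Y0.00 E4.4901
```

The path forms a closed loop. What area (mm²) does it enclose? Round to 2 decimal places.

259.80 mm²

Apply the shoelace formula to the sequence of (X, Y) vertices; enclosed area = 259.80 mm².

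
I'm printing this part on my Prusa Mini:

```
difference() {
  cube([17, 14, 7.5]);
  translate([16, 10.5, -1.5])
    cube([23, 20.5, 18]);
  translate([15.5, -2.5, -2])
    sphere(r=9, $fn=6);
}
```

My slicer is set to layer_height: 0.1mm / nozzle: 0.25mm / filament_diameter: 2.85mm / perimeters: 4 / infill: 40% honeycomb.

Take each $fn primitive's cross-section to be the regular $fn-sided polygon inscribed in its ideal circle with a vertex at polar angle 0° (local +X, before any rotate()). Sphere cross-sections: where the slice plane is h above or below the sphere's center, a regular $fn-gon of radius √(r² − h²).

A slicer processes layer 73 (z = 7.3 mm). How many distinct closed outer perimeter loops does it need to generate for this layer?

At z = 7.3 mm: the cube (footprint 17×14) is included at this height; the 23×20.5 cube at (16, 10.5) contributes its full rectangle; the sphere at (15.5, -2.5) is not intersected at this z (|z−center|=9.300 > r=9); After the difference (first − rest): starting from the 17×14 cube, the 23×20.5 cube at (16, 10.5) partially overlaps it — only the 3.50 mm² overlap (of its 471.50 mm²) is removed, clipping the outline — 1 connected region. The result has 1 disconnected region.

1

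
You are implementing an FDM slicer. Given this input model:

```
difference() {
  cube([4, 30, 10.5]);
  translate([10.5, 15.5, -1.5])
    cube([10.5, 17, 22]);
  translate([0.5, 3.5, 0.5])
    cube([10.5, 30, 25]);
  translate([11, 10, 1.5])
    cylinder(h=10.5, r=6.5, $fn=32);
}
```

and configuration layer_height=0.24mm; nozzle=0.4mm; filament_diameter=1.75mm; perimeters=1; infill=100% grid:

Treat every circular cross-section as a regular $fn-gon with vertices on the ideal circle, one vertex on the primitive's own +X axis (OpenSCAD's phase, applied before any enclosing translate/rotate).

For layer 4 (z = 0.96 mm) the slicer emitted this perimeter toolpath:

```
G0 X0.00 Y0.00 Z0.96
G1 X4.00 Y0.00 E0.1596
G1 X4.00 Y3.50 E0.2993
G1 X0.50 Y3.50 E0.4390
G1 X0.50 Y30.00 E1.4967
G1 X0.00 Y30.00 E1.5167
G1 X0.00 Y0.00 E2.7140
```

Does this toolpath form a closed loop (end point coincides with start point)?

Start point (G0): (0.00, 0.00). End point (last G1): the path returns to the start — closed.

yes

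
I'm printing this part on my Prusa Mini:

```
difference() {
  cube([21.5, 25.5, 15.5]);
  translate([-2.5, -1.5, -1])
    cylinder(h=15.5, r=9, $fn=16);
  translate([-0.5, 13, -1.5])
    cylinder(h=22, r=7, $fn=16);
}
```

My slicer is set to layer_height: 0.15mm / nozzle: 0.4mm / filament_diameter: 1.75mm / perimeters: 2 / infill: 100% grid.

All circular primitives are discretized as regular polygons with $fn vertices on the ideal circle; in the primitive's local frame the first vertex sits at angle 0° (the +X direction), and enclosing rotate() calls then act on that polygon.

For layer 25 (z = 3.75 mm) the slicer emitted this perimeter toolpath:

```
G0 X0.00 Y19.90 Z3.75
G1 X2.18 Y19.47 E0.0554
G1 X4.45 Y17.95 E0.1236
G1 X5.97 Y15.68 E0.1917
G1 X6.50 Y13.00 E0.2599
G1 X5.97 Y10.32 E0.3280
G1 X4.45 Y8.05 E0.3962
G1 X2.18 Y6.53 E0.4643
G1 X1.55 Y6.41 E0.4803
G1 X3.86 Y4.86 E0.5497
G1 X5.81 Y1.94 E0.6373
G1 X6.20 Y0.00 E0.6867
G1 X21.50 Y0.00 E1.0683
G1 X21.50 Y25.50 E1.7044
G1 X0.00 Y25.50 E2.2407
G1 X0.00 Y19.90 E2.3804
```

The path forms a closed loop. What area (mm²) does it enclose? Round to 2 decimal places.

450.45 mm²

Apply the shoelace formula to the sequence of (X, Y) vertices; enclosed area = 450.45 mm².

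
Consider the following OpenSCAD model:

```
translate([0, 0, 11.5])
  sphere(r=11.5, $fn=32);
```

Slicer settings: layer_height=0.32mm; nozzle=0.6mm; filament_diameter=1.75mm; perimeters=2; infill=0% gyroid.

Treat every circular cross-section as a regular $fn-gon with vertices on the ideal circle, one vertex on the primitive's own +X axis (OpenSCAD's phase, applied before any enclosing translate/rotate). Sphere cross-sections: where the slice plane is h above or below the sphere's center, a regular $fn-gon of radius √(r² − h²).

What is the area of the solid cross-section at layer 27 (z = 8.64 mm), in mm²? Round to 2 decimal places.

At z = 8.64 mm: the sphere: section is a regular 32-gon, circumradius = √(r²−h²) = √(11.5²−2.86²) = 11.139 (area = (32/2)·11.139²·sin(360°/32) = 387.28 mm²). Overall, the cross-section is a single solid region. Net area = 387.28 mm².

387.28 mm²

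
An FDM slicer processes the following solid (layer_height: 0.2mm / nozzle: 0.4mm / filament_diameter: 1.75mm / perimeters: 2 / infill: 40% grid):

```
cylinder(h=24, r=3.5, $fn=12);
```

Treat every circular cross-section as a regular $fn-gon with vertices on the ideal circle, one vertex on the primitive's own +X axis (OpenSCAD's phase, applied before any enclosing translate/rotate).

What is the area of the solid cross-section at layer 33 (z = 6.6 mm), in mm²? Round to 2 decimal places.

36.75 mm²

At z = 6.6 mm: the r=3.5 cylinder gives a regular 12-gon of circumradius 3.5 (constant along its height) (area = (12/2)·3.500²·sin(360°/12) = 36.75 mm²). Overall, the cross-section is a single solid region. Net area = 36.75 mm².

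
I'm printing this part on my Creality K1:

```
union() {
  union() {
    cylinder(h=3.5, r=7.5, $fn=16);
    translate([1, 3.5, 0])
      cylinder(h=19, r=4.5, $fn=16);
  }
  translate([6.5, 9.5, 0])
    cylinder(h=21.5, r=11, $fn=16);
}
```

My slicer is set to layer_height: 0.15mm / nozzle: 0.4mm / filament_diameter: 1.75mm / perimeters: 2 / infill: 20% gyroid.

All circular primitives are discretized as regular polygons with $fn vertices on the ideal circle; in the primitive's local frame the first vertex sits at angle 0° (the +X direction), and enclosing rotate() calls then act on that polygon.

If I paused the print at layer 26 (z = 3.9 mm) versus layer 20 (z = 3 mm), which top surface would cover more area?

Layer 26 (z = 3.9): the cylinder is not intersected at this z (z outside [0, 3.5]); the r=4.5 cylinder at (1, 3.5) gives a regular 16-gon of circumradius 4.5 (constant along its height) (area = (16/2)·4.500²·sin(360°/16) = 61.99 mm²); Merging all regions: only the r=4.5 cylinder at (1, 3.5) is present, so the union is just that shape — area = 61.99 mm²; the r=11 cylinder at (6.5, 9.5) contributes a regular 16-gon of circumradius 11 (area = (16/2)·11.000²·sin(360°/16) = 370.44 mm²); Merging all regions: the regions partially overlap — summed areas 432.43 mm² minus the doubly-counted overlap 51.89 mm² gives 380.55 mm² — area = 380.55 mm². So its area = 380.55 mm². Layer 20 (z = 3): the cylinder: section is a regular 16-gon, circumradius r=7.5 (area = (16/2)·7.500²·sin(360°/16) = 172.21 mm²); the r=4.5 cylinder at (1, 3.5) gives a regular 16-gon of circumradius 4.5 (constant along its height) (area = (16/2)·4.500²·sin(360°/16) = 61.99 mm²); Combining (union): the regions partially overlap — summed areas 234.20 mm² minus the doubly-counted overlap 58.81 mm² gives 175.39 mm² — area = 175.39 mm²; the cylinder at (6.5, 9.5): section is a regular 16-gon, circumradius r=11 (area = (16/2)·11.000²·sin(360°/16) = 370.44 mm²); Taking the union: the regions partially overlap — summed areas 545.83 mm² minus the doubly-counted overlap 67.86 mm² gives 477.97 mm² — area = 477.97 mm². So its area = 477.97 mm². Layer 20 is larger (477.97 vs 380.55 mm²).

layer 20 (z = 3 mm)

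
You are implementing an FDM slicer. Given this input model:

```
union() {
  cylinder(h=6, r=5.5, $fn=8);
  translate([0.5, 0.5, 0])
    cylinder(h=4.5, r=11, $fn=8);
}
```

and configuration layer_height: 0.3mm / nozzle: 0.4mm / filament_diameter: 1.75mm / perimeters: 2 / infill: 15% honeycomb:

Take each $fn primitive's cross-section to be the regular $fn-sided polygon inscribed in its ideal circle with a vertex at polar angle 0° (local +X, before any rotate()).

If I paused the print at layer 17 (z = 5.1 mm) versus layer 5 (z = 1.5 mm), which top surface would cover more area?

Layer 17 (z = 5.1): the r=5.5 cylinder gives a regular 8-gon of circumradius 5.5 (constant along its height) (area = (8/2)·5.500²·sin(360°/8) = 85.56 mm²); the cylinder at (0.5, 0.5) is not intersected at this z (z outside [0, 4.5]); Taking the union: only the r=5.5 cylinder is present, so the union is just that shape — area = 85.56 mm². So its area = 85.56 mm². Layer 5 (z = 1.5): the r=5.5 cylinder gives a regular 8-gon of circumradius 5.5 (constant along its height) (area = (8/2)·5.500²·sin(360°/8) = 85.56 mm²); the r=11 cylinder at (0.5, 0.5) gives a regular 8-gon of circumradius 11 (constant along its height) (area = (8/2)·11.000²·sin(360°/8) = 342.24 mm²); Taking the union: the r=5.5 cylinder lies entirely inside the r=11 cylinder at (0.5, 0.5), so the union is just the r=11 cylinder at (0.5, 0.5) — area = 342.24 mm². So its area = 342.24 mm². Layer 5 is larger (342.24 vs 85.56 mm²).

layer 5 (z = 1.5 mm)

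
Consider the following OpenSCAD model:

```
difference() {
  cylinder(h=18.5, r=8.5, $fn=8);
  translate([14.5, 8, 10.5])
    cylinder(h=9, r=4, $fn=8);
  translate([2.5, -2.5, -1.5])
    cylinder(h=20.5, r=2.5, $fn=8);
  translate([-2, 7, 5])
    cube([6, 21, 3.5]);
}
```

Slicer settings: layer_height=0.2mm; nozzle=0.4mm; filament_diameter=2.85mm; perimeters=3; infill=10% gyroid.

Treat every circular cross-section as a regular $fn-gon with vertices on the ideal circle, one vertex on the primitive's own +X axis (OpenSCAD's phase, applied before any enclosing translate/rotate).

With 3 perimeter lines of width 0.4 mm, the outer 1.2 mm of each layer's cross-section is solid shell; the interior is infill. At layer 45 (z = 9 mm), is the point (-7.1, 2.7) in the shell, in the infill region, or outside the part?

shell

At z = 9 mm: the r=8.5 cylinder gives a regular 8-gon of circumradius 8.5 (constant along its height); the cylinder at (14.5, 8) is not intersected at this z (z outside [10.5, 19.5]); the r=2.5 cylinder at (2.5, -2.5) gives a regular 8-gon of circumradius 2.5 (constant along its height); the cube at (-2, 7) is not intersected at this z (z outside [5, 8.5]); After the difference (first − rest): starting from the r=8.5 cylinder, the r=2.5 cylinder at (2.5, -2.5) lies wholly inside it (removes its full 17.68 mm² and its 15.31 mm outline becomes a hole wall) — 1 connected region with 1 hole. Overall, the cross-section is one region with 1 hole. The nearest boundary edge runs (-8.50, 0.00)→(-6.01, 6.01); distance from the point to it = 0.26 mm. The point is inside the cross-section, 0.26 mm from the nearest boundary — within the 1.2 mm shell band (3 × 0.4).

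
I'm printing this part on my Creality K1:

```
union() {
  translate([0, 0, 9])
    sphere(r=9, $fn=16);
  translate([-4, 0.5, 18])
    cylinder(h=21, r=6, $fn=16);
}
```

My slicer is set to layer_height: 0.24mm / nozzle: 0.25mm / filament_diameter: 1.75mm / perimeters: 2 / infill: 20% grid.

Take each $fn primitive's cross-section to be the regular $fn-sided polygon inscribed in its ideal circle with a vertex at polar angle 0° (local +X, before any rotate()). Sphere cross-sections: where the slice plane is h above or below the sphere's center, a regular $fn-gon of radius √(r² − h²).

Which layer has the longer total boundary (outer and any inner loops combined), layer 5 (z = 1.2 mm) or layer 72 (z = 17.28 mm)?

Layer 5 (z = 1.2): the sphere: section is a regular 16-gon, circumradius = √(r²−h²) = √(9²−7.8²) = 4.490 (perimeter = 2·16·4.490·sin(180°/16) = 28.03 mm); the cylinder at (-4, 0.5) does not reach this height (z outside [18, 39]); Combining (union): only the r=9 sphere is present, so the union is just that shape — boundary = 28.03 mm. So its perimeter = 28.03 mm. Layer 72 (z = 17.28): the sphere: section is a regular 16-gon, circumradius = √(r²−h²) = √(9²−8.28²) = 3.527 (perimeter = 2·16·3.527·sin(180°/16) = 22.02 mm); the cylinder at (-4, 0.5) is absent (z outside [18, 39]); Taking the union: only the r=9 sphere is present, so the union is just that shape — boundary = 22.02 mm. So its perimeter = 22.02 mm. Layer 5 is larger (28.03 vs 22.02 mm).

layer 5 (z = 1.2 mm)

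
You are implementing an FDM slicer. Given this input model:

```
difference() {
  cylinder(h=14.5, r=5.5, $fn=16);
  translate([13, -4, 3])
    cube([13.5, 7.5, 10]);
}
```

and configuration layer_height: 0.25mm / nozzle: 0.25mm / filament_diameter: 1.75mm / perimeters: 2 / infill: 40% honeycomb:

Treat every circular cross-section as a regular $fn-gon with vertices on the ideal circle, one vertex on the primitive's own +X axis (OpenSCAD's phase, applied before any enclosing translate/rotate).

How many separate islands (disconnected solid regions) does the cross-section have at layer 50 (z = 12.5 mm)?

1

At z = 12.5 mm: the r=5.5 cylinder gives a regular 16-gon of circumradius 5.5 (constant along its height); the cube at (13, -4) is present — its section is the full 13.5×7.5 rectangle; Subtracting the remaining from the first: starting from the r=5.5 cylinder, the 13.5×7.5 cube at (13, -4) misses the remaining region (no effect) — 1 connected region. Overall, the cross-section is a single solid region. Island count = 1.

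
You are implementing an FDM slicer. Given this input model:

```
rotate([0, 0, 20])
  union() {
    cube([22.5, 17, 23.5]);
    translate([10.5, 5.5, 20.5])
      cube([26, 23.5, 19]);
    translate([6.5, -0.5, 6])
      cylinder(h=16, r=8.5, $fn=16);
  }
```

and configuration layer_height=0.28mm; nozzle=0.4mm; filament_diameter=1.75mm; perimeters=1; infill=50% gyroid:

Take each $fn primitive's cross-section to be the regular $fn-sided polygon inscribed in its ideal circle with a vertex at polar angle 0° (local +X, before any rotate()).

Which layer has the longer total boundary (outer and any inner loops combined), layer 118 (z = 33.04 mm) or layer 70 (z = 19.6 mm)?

layer 118 (z = 33.04 mm)

Layer 118 (z = 33.04): the cube does not reach this height (z outside [0, 23.5]); the 26×23.5 cube at (10.5, 5.5) contributes its full rectangle (perimeter 99.00 mm); the cylinder at (6.5, -0.5) is absent (z outside [6, 22]); Taking the union: only the 26×23.5 cube at (10.5, 5.5) is present, so the union is just that shape — boundary = 99.00 mm; (rotated 20° about Z; rotation is an isometry so areas/perimeters/island counts are preserved). So its perimeter = 99.00 mm. Layer 70 (z = 19.6): the cube is present — its section is the full 22.5×17 rectangle (perimeter 79.00 mm); the cube at (10.5, 5.5) does not reach this height (z outside [20.5, 39.5]); the r=8.5 cylinder at (6.5, -0.5) contributes a regular 16-gon of circumradius 8.5 (perimeter = 2·16·8.500·sin(180°/16) = 53.06 mm); Merging all regions: the regions partially overlap (shared area 96.30 mm²), so the edge portions inside another operand are dropped and the merged outline is re-measured after clipping — boundary = 92.12 mm; (rotated 20° about Z; rotation is an isometry so areas/perimeters/island counts are preserved). So its perimeter = 92.12 mm. Layer 118 is larger (99.00 vs 92.12 mm).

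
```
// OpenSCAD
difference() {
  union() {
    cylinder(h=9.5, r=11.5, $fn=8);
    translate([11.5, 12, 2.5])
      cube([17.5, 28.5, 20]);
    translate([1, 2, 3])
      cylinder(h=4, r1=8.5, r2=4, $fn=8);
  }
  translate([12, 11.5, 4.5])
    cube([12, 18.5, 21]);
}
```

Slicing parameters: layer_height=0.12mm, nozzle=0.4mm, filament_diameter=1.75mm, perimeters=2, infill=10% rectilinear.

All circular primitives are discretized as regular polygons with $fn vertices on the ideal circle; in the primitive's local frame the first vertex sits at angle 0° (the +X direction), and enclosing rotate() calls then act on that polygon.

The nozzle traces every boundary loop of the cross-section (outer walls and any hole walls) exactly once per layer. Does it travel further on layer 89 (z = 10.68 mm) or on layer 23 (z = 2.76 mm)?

Layer 89 (z = 10.68): the cylinder is not intersected at this z (z outside [0, 9.5]); the 17.5×28.5 cube at (11.5, 12) contributes its full rectangle (perimeter 92.00 mm); the cone at (1, 2) is absent (z outside [3, 7]); Merging all regions: only the 17.5×28.5 cube at (11.5, 12) is present, so the union is just that shape — boundary = 92.00 mm; the 12×18.5 cube at (12, 11.5) contributes its full rectangle (perimeter 61.00 mm); After the difference (first − rest): starting from that combined region, the 12×18.5 cube at (12, 11.5) partially overlaps it — only the 216.00 mm² overlap (of its 222.00 mm²) is removed, clipping the outline — boundary = 128.00 mm. So its perimeter = 128.00 mm. Layer 23 (z = 2.76): the r=11.5 cylinder contributes a regular 8-gon of circumradius 11.5 (perimeter = 2·8·11.500·sin(180°/8) = 70.41 mm); the cube at (11.5, 12) (footprint 17.5×28.5) is included at this height (perimeter 92.00 mm); the cone at (1, 2) is absent (z outside [3, 7]); Merging all regions: the 2 present regions are separate (no shared area or edge), so areas and boundary lengths simply add and each stays a separate island — boundary = 162.41 mm; the cube at (12, 11.5) is not intersected at this z (z outside [4.5, 25.5]); Taking the first minus the rest: none of the subtracted shapes is present at this height, so that combined region is unchanged — boundary = 162.41 mm. So its perimeter = 162.41 mm. Layer 23 is larger (162.41 vs 128.00 mm).

layer 23 (z = 2.76 mm)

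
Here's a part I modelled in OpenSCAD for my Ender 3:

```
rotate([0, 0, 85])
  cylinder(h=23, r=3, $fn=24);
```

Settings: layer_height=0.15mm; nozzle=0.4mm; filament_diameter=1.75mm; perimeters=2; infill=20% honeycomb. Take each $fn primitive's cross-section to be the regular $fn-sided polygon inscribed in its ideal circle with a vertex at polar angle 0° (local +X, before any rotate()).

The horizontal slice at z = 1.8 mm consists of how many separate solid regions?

At z = 1.8 mm: the r=3 cylinder gives a regular 24-gon of circumradius 3 (constant along its height); (whole slice rotated 85° about Z — lengths, areas and connectivity unchanged). The result has 1 disconnected region.

1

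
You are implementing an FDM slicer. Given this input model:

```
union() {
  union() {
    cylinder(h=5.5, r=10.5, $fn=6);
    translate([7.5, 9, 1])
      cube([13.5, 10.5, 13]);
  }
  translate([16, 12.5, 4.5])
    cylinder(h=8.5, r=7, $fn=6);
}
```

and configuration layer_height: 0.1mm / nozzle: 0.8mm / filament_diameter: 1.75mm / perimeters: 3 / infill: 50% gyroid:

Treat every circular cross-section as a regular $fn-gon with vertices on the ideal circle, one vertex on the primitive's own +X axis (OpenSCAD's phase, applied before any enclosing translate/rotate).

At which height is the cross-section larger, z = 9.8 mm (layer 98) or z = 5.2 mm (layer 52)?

Layer 98 (z = 9.8): the cylinder is not intersected at this z (z outside [0, 5.5]); the 13.5×10.5 cube at (7.5, 9) contributes its full rectangle (area 141.75 mm²); Merging all regions: only the 13.5×10.5 cube at (7.5, 9) is present, so the union is just that shape — area = 141.75 mm²; the r=7 cylinder at (16, 12.5) gives a regular 6-gon of circumradius 7 (constant along its height) (area = (6/2)·7.000²·sin(360°/6) = 127.31 mm²); Taking the union: the regions partially overlap — summed areas 269.06 mm² minus the doubly-counted overlap 98.65 mm² gives 170.40 mm² — area = 170.40 mm². So its area = 170.40 mm². Layer 52 (z = 5.2): the r=10.5 cylinder contributes a regular 6-gon of circumradius 10.5 (area = (6/2)·10.500²·sin(360°/6) = 286.44 mm²); the cube at (7.5, 9) (footprint 13.5×10.5) is included at this height (area 141.75 mm²); Combining (union): the 2 present regions are separate (no shared area or edge), so areas and boundary lengths simply add and each stays a separate island — area = 428.19 mm²; the r=7 cylinder at (16, 12.5) gives a regular 6-gon of circumradius 7 (constant along its height) (area = (6/2)·7.000²·sin(360°/6) = 127.31 mm²); Merging all regions: the regions partially overlap — summed areas 555.49 mm² minus the doubly-counted overlap 98.65 mm² gives 456.84 mm² — area = 456.84 mm². So its area = 456.84 mm². Layer 52 is larger (456.84 vs 170.40 mm²).

layer 52 (z = 5.2 mm)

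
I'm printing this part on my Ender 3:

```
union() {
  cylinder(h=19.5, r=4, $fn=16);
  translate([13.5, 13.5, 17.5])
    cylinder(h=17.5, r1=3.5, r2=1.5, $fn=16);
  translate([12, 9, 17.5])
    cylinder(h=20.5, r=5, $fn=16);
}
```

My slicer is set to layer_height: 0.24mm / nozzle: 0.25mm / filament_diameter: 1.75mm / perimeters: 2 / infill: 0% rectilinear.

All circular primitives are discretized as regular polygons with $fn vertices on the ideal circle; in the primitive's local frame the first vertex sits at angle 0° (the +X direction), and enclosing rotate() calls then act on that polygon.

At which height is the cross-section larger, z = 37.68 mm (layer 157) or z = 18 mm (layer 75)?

Layer 157 (z = 37.68): the cylinder does not reach this height (z outside [0, 19.5]); the cone at (13.5, 13.5) is not intersected at this z (z outside [17.5, 35]); the r=5 cylinder at (12, 9) contributes a regular 16-gon of circumradius 5 (area = (16/2)·5.000²·sin(360°/16) = 76.54 mm²); Combining (union): only the r=5 cylinder at (12, 9) is present, so the union is just that shape — area = 76.54 mm². So its area = 76.54 mm². Layer 75 (z = 18): the r=4 cylinder contributes a regular 16-gon of circumradius 4 (area = (16/2)·4.000²·sin(360°/16) = 48.98 mm²); the cone at (13.5, 13.5) contributes a regular 16-gon of circumradius 3.443 (interpolated between r1=3.5 and r2=1.5 at t=0.029) (area = (16/2)·3.443²·sin(360°/16) = 36.29 mm²); the cylinder at (12, 9): section is a regular 16-gon, circumradius r=5 (area = (16/2)·5.000²·sin(360°/16) = 76.54 mm²); Merging all regions: the regions partially overlap — summed areas 161.81 mm² minus the doubly-counted overlap 16.70 mm² gives 145.11 mm² — area = 145.11 mm². So its area = 145.11 mm². Layer 75 is larger (145.11 vs 76.54 mm²).

layer 75 (z = 18 mm)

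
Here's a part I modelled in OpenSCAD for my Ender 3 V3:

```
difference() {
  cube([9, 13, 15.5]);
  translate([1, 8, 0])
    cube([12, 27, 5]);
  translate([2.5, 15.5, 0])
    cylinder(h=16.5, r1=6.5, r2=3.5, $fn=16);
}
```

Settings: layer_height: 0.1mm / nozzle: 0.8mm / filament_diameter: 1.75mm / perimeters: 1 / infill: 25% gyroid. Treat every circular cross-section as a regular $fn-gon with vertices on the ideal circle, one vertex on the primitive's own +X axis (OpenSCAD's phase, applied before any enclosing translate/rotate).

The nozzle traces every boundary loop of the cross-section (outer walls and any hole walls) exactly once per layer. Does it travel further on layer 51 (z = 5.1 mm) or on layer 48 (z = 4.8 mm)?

Layer 51 (z = 5.1): the cube is present — its section is the full 9×13 rectangle (perimeter 44.00 mm); the cube at (1, 8) is not intersected at this z (z outside [0, 5]); the cone at (2.5, 15.5): at t=0.309 of its height the radius interpolates to r₁+(r₂−r₁)t = 5.573, giving a regular 16-gon of that circumradius (perimeter = 2·16·5.573·sin(180°/16) = 34.79 mm); Subtracting the remaining from the first: starting from the 9×13 cube, the cone at (2.5, 15.5) partially overlaps it — only the 17.52 mm² overlap (of its 95.07 mm²) is removed, clipping the outline — boundary = 42.89 mm. So its perimeter = 42.89 mm. Layer 48 (z = 4.8): the 9×13 cube contributes its full rectangle (perimeter 44.00 mm); the cube at (1, 8) is present — its section is the full 12×27 rectangle (perimeter 78.00 mm); the cone at (2.5, 15.5) (r1=6.5→r2=3.5) has section circumradius 5.627 here — a regular 16-gon (perimeter = 2·16·5.627·sin(180°/16) = 35.13 mm); Taking the first minus the rest: starting from the 9×13 cube, the 12×27 cube at (1, 8) partially overlaps it — only the 40.00 mm² overlap (of its 324.00 mm²) is removed, clipping the outline; the cone at (2.5, 15.5) partially overlaps it — only the 2.70 mm² overlap (of its 96.95 mm²) is removed, clipping the outline — boundary = 38.79 mm. So its perimeter = 38.79 mm. Layer 51 is larger (42.89 vs 38.79 mm).

layer 51 (z = 5.1 mm)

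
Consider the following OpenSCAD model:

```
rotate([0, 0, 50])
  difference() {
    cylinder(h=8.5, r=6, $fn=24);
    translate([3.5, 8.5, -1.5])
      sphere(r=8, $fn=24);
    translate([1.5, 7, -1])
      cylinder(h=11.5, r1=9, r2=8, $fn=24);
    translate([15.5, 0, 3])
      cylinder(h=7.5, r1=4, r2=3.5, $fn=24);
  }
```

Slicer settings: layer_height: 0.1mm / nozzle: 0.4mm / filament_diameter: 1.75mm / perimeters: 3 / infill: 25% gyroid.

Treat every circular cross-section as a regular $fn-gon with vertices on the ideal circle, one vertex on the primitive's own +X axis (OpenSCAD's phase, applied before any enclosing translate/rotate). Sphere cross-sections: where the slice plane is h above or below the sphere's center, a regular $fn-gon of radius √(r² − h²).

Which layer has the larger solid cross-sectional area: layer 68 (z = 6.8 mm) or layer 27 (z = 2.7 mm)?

layer 68 (z = 6.8 mm)

Layer 68 (z = 6.8): the r=6 cylinder contributes a regular 24-gon of circumradius 6 (area = (24/2)·6.000²·sin(360°/24) = 111.81 mm²); the sphere at (3.5, 8.5) does not reach this height (|z−center|=8.300 > r=8); the cone at (1.5, 7): at t=0.678 of its height the radius interpolates to r₁+(r₂−r₁)t = 8.322, giving a regular 24-gon of that circumradius (area = (24/2)·8.322²·sin(360°/24) = 215.08 mm²); the cone at (15.5, 0): at t=0.507 of its height the radius interpolates to r₁+(r₂−r₁)t = 3.747, giving a regular 24-gon of that circumradius (area = (24/2)·3.747²·sin(360°/24) = 43.60 mm²); Taking the first minus the rest: starting from the r=6 cylinder (111.81 mm²), the cone at (1.5, 7) partially overlaps it — only the 59.96 mm² overlap (of its 215.08 mm²) is removed, clipping the outline; the cone at (15.5, 0) misses the remaining region (no effect) — area = 51.85 mm²; (rotated 50° about Z; rotation is an isometry so areas/perimeters/island counts are preserved). So its area = 51.85 mm². Layer 27 (z = 2.7): the r=6 cylinder gives a regular 24-gon of circumradius 6 (constant along its height) (area = (24/2)·6.000²·sin(360°/24) = 111.81 mm²); the sphere at (3.5, 8.5): section is a regular 24-gon, circumradius = √(r²−h²) = √(8²−4.2²) = 6.809 (area = (24/2)·6.809²·sin(360°/24) = 143.99 mm²); the cone at (1.5, 7) contributes a regular 24-gon of circumradius 8.678 (interpolated between r1=9 and r2=8 at t=0.322) (area = (24/2)·8.678²·sin(360°/24) = 233.91 mm²); the cone at (15.5, 0) is not intersected at this z (z outside [3, 10.5]); After the difference (first − rest): starting from the r=6 cylinder (111.81 mm²), the r=8 sphere at (3.5, 8.5) partially overlaps it — only the 21.42 mm² overlap (of its 143.99 mm²) is removed, clipping the outline; the cone at (1.5, 7) partially overlaps it — only the 43.13 mm² overlap (of its 233.91 mm²) is removed, clipping the outline — area = 47.25 mm²; (rotated 50° about Z; rotation is an isometry so areas/perimeters/island counts are preserved). So its area = 47.25 mm². Layer 68 is larger (51.85 vs 47.25 mm²).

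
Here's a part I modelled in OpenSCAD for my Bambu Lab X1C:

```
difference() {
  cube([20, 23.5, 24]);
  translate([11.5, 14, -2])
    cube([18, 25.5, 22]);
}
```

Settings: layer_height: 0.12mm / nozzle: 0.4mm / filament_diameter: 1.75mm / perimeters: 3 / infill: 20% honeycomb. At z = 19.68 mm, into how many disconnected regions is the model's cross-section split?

At z = 19.68 mm: the 20×23.5 cube contributes its full rectangle; the cube at (11.5, 14) is present — its section is the full 18×25.5 rectangle; After the difference (first − rest): starting from the 20×23.5 cube, the 18×25.5 cube at (11.5, 14) partially overlaps it — only the 80.75 mm² overlap (of its 459.00 mm²) is removed, clipping the outline — 1 connected region. The result has 1 disconnected region.

1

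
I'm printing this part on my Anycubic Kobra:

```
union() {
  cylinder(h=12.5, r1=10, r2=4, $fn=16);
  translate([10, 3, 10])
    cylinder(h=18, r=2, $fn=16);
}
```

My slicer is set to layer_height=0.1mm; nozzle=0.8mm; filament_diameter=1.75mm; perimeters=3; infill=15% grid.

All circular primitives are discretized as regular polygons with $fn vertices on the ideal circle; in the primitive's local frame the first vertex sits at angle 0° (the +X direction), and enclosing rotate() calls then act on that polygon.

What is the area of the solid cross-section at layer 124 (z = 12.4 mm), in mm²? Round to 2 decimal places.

62.41 mm²

At z = 12.4 mm: the cone contributes a regular 16-gon of circumradius 4.048 (interpolated between r1=10 and r2=4 at t=0.992) (area = (16/2)·4.048²·sin(360°/16) = 50.17 mm²); the r=2 cylinder at (10, 3) contributes a regular 16-gon of circumradius 2 (area = (16/2)·2.000²·sin(360°/16) = 12.25 mm²); Combining (union): the 2 present regions are separate (no shared area or edge), so areas and boundary lengths simply add and each stays a separate island — area = 62.41 mm². Overall, the cross-section has 2 separate islands. Net area = 62.41 mm².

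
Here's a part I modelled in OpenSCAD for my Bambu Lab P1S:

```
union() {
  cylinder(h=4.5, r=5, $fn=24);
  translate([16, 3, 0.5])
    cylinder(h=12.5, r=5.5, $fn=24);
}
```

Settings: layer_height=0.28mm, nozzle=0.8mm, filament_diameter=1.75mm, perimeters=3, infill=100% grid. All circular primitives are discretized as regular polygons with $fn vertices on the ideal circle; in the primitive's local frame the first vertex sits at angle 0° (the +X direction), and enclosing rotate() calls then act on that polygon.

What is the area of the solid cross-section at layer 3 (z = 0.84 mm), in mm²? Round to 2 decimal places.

At z = 0.84 mm: the cylinder: section is a regular 24-gon, circumradius r=5 (area = (24/2)·5.000²·sin(360°/24) = 77.65 mm²); the r=5.5 cylinder at (16, 3) contributes a regular 24-gon of circumradius 5.5 (area = (24/2)·5.500²·sin(360°/24) = 93.95 mm²); Merging all regions: the 2 present regions are separate (no shared area or edge), so areas and boundary lengths simply add and each stays a separate island — area = 171.60 mm². Overall, the cross-section has 2 separate islands. Net area = 171.60 mm².

171.60 mm²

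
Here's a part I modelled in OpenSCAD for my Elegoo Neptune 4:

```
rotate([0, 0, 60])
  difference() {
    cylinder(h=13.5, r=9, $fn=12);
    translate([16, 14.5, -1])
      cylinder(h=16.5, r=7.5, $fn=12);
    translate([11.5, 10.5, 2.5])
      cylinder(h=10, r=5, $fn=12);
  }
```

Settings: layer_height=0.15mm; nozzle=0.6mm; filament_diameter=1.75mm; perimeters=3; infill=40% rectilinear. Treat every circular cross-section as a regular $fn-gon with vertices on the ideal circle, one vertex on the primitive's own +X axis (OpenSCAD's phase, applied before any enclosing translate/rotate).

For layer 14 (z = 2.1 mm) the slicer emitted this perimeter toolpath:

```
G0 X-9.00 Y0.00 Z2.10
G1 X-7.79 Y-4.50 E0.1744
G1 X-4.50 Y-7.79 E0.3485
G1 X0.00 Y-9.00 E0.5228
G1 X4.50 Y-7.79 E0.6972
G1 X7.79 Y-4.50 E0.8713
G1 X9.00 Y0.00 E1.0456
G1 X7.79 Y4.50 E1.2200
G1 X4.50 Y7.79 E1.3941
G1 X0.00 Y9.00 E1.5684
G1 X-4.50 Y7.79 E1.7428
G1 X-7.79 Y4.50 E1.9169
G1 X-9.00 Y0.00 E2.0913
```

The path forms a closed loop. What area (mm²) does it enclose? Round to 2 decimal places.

Apply the shoelace formula to the sequence of (X, Y) vertices; enclosed area = 242.87 mm².

242.87 mm²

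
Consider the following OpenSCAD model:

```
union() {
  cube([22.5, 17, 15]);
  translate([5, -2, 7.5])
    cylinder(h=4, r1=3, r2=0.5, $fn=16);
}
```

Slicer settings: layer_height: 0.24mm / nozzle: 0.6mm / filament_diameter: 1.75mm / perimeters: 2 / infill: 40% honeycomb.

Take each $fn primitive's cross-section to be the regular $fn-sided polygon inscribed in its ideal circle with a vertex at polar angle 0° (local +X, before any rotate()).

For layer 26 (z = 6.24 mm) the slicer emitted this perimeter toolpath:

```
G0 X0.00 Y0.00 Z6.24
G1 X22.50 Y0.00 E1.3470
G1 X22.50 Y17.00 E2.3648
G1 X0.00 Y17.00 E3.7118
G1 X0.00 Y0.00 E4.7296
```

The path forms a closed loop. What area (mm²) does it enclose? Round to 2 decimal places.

382.50 mm²

Apply the shoelace formula to the sequence of (X, Y) vertices; enclosed area = 382.50 mm².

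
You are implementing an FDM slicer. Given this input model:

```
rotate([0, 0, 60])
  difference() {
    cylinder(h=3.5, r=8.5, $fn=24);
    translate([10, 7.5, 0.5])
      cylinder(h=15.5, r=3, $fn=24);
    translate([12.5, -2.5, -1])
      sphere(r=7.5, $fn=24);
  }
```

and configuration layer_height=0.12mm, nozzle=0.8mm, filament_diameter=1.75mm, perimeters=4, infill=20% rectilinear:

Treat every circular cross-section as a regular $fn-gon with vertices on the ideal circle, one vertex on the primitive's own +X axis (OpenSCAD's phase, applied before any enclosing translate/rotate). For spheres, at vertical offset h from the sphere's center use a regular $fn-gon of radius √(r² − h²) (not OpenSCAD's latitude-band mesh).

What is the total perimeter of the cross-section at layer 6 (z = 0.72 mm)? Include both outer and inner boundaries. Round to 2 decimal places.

At z = 0.72 mm: the r=8.5 cylinder gives a regular 24-gon of circumradius 8.5 (constant along its height) (perimeter = 2·24·8.500·sin(180°/24) = 53.25 mm); the r=3 cylinder at (10, 7.5) gives a regular 24-gon of circumradius 3 (constant along its height) (perimeter = 2·24·3.000·sin(180°/24) = 18.80 mm); the r=7.5 sphere at (12.5, -2.5) contributes a regular 24-gon of circumradius √(7.5²−1.72²) = 7.300 (perimeter = 2·24·7.300·sin(180°/24) = 45.74 mm); After the difference (first − rest): starting from the r=8.5 cylinder, the r=3 cylinder at (10, 7.5) misses the remaining region (no effect); the r=7.5 sphere at (12.5, -2.5) partially overlaps it — only the 18.43 mm² overlap (of its 165.51 mm²) is removed, clipping the outline — boundary = 53.49 mm; (rotated 60° about Z; rotation is an isometry so areas/perimeters/island counts are preserved). Overall, the cross-section is a single solid region. Total boundary length (outer) = 53.49 mm.

53.49 mm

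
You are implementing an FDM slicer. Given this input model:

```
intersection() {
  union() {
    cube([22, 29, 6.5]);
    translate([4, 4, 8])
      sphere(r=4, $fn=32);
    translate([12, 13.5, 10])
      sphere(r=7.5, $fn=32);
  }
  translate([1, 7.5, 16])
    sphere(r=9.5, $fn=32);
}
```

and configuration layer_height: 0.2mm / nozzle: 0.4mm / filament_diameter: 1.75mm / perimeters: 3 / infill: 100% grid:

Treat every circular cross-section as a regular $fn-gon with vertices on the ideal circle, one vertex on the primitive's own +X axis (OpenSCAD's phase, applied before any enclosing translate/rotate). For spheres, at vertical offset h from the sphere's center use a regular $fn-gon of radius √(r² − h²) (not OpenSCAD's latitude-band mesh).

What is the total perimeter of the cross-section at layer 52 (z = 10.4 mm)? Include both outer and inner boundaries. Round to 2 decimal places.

37.91 mm

At z = 10.4 mm: the cube is not intersected at this z (z outside [0, 6.5]); the r=4 sphere at (4, 4) contributes a regular 32-gon of circumradius √(4²−2.4²) = 3.200 (perimeter = 2·32·3.200·sin(180°/32) = 20.07 mm); the r=7.5 sphere at (12, 13.5) slices to a regular 32-gon of circumradius 7.489 (√(r²−h²) with h=0.4 from center) (perimeter = 2·32·7.489·sin(180°/32) = 46.98 mm); Merging all regions: the 2 present regions are separate (no shared area or edge), so areas and boundary lengths simply add and each stays a separate island — boundary = 67.06 mm; the sphere at (1, 7.5): section is a regular 32-gon, circumradius = √(r²−h²) = √(9.5²−5.6²) = 7.674 (perimeter = 2·32·7.674·sin(180°/32) = 48.14 mm); After intersecting: the r=9.5 sphere at (1, 7.5) partially overlaps that combined region; clipping to the common part keeps 46.55 mm² — boundary = 37.91 mm. Overall, the cross-section has 2 separate islands. Total boundary length (outer) = 37.91 mm.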